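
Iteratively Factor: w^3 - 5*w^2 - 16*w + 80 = (w + 4)*(w^2 - 9*w + 20) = (w - 4)*(w + 4)*(w - 5)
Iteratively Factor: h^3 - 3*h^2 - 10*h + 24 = (h - 4)*(h^2 + h - 6) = (h - 4)*(h + 3)*(h - 2)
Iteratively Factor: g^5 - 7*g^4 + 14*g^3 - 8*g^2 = (g - 4)*(g^4 - 3*g^3 + 2*g^2) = (g - 4)*(g - 1)*(g^3 - 2*g^2) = (g - 4)*(g - 2)*(g - 1)*(g^2) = g*(g - 4)*(g - 2)*(g - 1)*(g)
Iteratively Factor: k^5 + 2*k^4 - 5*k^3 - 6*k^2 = (k)*(k^4 + 2*k^3 - 5*k^2 - 6*k) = k^2*(k^3 + 2*k^2 - 5*k - 6) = k^2*(k - 2)*(k^2 + 4*k + 3) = k^2*(k - 2)*(k + 1)*(k + 3)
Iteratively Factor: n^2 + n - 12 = (n + 4)*(n - 3)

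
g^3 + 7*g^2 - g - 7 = (g - 1)*(g + 1)*(g + 7)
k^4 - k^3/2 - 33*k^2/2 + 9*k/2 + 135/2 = (k - 3)^2*(k + 5/2)*(k + 3)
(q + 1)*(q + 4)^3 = q^4 + 13*q^3 + 60*q^2 + 112*q + 64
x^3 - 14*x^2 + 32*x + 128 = (x - 8)^2*(x + 2)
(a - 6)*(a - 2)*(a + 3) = a^3 - 5*a^2 - 12*a + 36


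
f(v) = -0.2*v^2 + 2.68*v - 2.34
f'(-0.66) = 2.94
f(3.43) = 4.50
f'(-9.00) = 6.28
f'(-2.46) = 3.66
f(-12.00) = -63.30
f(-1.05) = -5.37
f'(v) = 2.68 - 0.4*v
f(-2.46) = -10.14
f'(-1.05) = 3.10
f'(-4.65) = 4.54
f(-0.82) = -4.67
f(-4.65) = -19.13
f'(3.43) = 1.31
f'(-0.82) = 3.01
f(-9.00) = -42.66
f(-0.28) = -3.11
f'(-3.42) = 4.05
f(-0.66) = -4.20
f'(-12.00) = 7.48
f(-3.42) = -13.84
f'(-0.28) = 2.79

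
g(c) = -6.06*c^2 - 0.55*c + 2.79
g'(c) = -12.12*c - 0.55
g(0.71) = -0.66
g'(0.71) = -9.16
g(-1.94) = -18.95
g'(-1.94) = 22.96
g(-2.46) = -32.53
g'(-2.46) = 29.27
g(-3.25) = -59.43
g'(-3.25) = 38.84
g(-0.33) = 2.31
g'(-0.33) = 3.45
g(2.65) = -41.22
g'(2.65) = -32.67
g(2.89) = -49.41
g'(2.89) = -35.58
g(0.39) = 1.65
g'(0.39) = -5.28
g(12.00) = -876.45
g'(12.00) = -145.99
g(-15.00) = -1352.46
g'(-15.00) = 181.25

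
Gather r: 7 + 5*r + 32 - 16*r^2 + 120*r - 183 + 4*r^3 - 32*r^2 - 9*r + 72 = 4*r^3 - 48*r^2 + 116*r - 72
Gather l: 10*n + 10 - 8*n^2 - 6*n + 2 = -8*n^2 + 4*n + 12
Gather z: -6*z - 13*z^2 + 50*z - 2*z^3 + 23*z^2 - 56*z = -2*z^3 + 10*z^2 - 12*z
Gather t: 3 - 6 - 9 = -12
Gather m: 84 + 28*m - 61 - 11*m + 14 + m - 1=18*m + 36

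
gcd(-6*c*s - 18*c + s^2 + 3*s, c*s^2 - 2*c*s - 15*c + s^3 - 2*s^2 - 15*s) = s + 3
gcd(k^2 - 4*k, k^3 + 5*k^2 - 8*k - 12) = 1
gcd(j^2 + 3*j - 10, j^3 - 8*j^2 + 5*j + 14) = j - 2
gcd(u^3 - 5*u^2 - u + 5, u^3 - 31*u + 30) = u^2 - 6*u + 5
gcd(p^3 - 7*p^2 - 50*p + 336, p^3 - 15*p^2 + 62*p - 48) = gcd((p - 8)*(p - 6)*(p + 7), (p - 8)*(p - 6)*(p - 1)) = p^2 - 14*p + 48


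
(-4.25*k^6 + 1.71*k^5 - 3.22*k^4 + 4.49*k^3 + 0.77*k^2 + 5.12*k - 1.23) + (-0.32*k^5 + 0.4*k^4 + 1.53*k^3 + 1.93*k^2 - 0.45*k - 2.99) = -4.25*k^6 + 1.39*k^5 - 2.82*k^4 + 6.02*k^3 + 2.7*k^2 + 4.67*k - 4.22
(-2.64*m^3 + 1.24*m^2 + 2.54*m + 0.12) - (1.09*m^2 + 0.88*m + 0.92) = -2.64*m^3 + 0.15*m^2 + 1.66*m - 0.8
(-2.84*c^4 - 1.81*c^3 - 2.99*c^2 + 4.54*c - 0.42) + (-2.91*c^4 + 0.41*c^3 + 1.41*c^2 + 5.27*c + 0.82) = -5.75*c^4 - 1.4*c^3 - 1.58*c^2 + 9.81*c + 0.4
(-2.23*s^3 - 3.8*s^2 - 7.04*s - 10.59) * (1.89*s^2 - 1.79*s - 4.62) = -4.2147*s^5 - 3.1903*s^4 + 3.799*s^3 + 10.1425*s^2 + 51.4809*s + 48.9258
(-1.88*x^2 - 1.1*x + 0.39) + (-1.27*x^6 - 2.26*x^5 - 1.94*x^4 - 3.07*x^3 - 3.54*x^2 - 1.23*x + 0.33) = -1.27*x^6 - 2.26*x^5 - 1.94*x^4 - 3.07*x^3 - 5.42*x^2 - 2.33*x + 0.72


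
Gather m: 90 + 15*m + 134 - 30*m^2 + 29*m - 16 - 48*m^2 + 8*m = -78*m^2 + 52*m + 208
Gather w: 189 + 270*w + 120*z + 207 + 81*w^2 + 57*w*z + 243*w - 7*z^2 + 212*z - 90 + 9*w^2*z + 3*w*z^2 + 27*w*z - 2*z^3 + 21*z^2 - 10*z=w^2*(9*z + 81) + w*(3*z^2 + 84*z + 513) - 2*z^3 + 14*z^2 + 322*z + 306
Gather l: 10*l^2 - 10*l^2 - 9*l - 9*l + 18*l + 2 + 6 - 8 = 0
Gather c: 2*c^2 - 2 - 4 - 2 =2*c^2 - 8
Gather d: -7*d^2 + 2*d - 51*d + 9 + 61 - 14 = -7*d^2 - 49*d + 56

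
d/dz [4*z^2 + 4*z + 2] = 8*z + 4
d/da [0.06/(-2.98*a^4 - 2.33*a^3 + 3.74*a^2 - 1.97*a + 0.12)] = (0.7152*a^3 + 0.4194*a^2 - 0.4488*a + 0.1182)/(2.98*a^4 + 2.33*a^3 - 3.74*a^2 + 1.97*a - 0.12)^2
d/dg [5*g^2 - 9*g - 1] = 10*g - 9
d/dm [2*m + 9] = 2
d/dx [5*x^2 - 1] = 10*x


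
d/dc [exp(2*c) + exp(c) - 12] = (2*exp(c) + 1)*exp(c)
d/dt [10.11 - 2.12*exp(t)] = -2.12*exp(t)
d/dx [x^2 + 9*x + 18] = 2*x + 9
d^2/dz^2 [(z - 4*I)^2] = 2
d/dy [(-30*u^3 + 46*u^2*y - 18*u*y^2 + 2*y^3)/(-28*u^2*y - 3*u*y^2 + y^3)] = 12*u*(-70*u^4 - 15*u^3*y + 61*u^2*y^2 - 17*u*y^3 + y^4)/(y^2*(784*u^4 + 168*u^3*y - 47*u^2*y^2 - 6*u*y^3 + y^4))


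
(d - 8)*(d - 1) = d^2 - 9*d + 8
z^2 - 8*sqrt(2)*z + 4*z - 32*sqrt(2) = (z + 4)*(z - 8*sqrt(2))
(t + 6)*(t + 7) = t^2 + 13*t + 42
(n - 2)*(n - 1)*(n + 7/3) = n^3 - 2*n^2/3 - 5*n + 14/3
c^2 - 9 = (c - 3)*(c + 3)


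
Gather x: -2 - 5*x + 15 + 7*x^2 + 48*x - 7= 7*x^2 + 43*x + 6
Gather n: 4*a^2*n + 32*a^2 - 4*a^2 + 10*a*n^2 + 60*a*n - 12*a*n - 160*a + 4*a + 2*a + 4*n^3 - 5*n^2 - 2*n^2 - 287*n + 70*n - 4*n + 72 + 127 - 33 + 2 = 28*a^2 - 154*a + 4*n^3 + n^2*(10*a - 7) + n*(4*a^2 + 48*a - 221) + 168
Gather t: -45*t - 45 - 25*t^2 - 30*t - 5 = -25*t^2 - 75*t - 50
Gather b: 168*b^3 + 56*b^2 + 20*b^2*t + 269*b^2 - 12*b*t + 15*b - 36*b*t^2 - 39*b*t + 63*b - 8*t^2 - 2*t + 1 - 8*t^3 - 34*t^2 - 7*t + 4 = 168*b^3 + b^2*(20*t + 325) + b*(-36*t^2 - 51*t + 78) - 8*t^3 - 42*t^2 - 9*t + 5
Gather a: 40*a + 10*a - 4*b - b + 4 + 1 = 50*a - 5*b + 5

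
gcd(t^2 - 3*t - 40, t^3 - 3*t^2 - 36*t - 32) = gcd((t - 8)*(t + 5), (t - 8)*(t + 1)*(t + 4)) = t - 8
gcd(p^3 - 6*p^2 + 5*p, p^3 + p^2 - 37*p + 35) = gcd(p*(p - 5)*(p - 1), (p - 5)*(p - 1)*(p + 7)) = p^2 - 6*p + 5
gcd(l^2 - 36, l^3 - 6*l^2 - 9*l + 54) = l - 6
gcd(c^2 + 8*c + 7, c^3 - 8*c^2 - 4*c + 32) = 1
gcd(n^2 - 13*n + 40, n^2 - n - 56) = n - 8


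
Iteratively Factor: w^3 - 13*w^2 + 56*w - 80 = (w - 5)*(w^2 - 8*w + 16) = (w - 5)*(w - 4)*(w - 4)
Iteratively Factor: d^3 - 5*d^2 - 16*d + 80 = (d - 5)*(d^2 - 16) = (d - 5)*(d + 4)*(d - 4)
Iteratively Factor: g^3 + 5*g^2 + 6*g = (g + 2)*(g^2 + 3*g) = g*(g + 2)*(g + 3)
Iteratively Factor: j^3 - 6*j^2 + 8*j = (j)*(j^2 - 6*j + 8) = j*(j - 2)*(j - 4)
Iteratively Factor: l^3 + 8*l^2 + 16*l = (l + 4)*(l^2 + 4*l) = l*(l + 4)*(l + 4)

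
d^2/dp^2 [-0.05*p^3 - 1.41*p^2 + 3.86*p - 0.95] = -0.3*p - 2.82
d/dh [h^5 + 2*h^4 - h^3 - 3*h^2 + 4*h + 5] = 5*h^4 + 8*h^3 - 3*h^2 - 6*h + 4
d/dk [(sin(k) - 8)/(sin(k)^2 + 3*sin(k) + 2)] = (16*sin(k) + cos(k)^2 + 25)*cos(k)/(sin(k)^2 + 3*sin(k) + 2)^2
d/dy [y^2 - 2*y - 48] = 2*y - 2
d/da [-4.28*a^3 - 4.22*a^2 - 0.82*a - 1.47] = -12.84*a^2 - 8.44*a - 0.82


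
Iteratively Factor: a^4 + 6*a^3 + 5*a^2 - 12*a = (a + 4)*(a^3 + 2*a^2 - 3*a) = (a - 1)*(a + 4)*(a^2 + 3*a) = (a - 1)*(a + 3)*(a + 4)*(a)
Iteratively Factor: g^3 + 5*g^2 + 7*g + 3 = (g + 3)*(g^2 + 2*g + 1) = (g + 1)*(g + 3)*(g + 1)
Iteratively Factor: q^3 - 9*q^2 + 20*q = (q)*(q^2 - 9*q + 20) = q*(q - 5)*(q - 4)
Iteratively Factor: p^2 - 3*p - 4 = (p + 1)*(p - 4)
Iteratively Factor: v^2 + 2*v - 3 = (v + 3)*(v - 1)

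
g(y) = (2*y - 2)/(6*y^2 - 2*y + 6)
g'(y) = (2 - 12*y)*(2*y - 2)/(6*y^2 - 2*y + 6)^2 + 2/(6*y^2 - 2*y + 6)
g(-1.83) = -0.19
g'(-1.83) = -0.09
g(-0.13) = -0.36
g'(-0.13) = 0.12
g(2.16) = 0.08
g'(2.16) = 0.00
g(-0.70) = -0.33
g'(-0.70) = -0.14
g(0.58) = -0.12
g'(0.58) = 0.38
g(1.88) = 0.08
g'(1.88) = 0.02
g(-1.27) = -0.25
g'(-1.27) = -0.13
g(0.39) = -0.20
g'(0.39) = 0.41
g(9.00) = 0.03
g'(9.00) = 0.00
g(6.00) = 0.05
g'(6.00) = -0.00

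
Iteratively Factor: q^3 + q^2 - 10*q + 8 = (q - 2)*(q^2 + 3*q - 4) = (q - 2)*(q + 4)*(q - 1)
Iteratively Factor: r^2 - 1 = (r + 1)*(r - 1)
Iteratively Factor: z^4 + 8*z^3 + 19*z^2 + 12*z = (z + 3)*(z^3 + 5*z^2 + 4*z) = (z + 1)*(z + 3)*(z^2 + 4*z) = z*(z + 1)*(z + 3)*(z + 4)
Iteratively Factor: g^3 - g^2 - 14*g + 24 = (g - 2)*(g^2 + g - 12) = (g - 3)*(g - 2)*(g + 4)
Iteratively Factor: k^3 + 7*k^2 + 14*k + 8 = (k + 4)*(k^2 + 3*k + 2) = (k + 2)*(k + 4)*(k + 1)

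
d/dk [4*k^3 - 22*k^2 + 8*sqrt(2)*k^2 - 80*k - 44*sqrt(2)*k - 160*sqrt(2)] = 12*k^2 - 44*k + 16*sqrt(2)*k - 80 - 44*sqrt(2)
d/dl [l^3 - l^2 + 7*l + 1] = 3*l^2 - 2*l + 7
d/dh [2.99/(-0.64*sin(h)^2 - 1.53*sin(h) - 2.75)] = (3.8272*sin(h) + 4.5747)*cos(h)/(0.64*sin(h)^2 + 1.53*sin(h) + 2.75)^2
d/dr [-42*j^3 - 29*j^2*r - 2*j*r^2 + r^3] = -29*j^2 - 4*j*r + 3*r^2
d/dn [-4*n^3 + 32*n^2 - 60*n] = -12*n^2 + 64*n - 60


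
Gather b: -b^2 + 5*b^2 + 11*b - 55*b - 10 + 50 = 4*b^2 - 44*b + 40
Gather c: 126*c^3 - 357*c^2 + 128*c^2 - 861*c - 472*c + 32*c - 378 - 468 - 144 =126*c^3 - 229*c^2 - 1301*c - 990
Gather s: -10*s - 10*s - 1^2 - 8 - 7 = -20*s - 16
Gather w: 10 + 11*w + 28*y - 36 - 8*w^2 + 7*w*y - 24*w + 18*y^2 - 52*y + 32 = -8*w^2 + w*(7*y - 13) + 18*y^2 - 24*y + 6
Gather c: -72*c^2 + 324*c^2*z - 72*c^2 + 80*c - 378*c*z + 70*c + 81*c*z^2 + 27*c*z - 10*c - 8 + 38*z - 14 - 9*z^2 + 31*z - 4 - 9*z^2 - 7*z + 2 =c^2*(324*z - 144) + c*(81*z^2 - 351*z + 140) - 18*z^2 + 62*z - 24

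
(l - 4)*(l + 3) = l^2 - l - 12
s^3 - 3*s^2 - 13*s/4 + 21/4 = (s - 7/2)*(s - 1)*(s + 3/2)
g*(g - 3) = g^2 - 3*g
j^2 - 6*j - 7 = (j - 7)*(j + 1)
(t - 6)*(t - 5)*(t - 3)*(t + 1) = t^4 - 13*t^3 + 49*t^2 - 27*t - 90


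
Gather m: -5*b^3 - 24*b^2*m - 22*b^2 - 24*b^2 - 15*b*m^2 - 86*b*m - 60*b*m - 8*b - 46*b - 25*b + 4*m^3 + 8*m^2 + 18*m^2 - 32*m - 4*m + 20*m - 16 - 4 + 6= -5*b^3 - 46*b^2 - 79*b + 4*m^3 + m^2*(26 - 15*b) + m*(-24*b^2 - 146*b - 16) - 14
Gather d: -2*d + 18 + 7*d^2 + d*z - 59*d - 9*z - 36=7*d^2 + d*(z - 61) - 9*z - 18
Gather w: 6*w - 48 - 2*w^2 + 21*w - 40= -2*w^2 + 27*w - 88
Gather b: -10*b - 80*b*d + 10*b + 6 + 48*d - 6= -80*b*d + 48*d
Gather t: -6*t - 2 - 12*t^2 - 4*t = -12*t^2 - 10*t - 2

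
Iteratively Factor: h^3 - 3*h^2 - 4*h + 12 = (h - 3)*(h^2 - 4) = (h - 3)*(h - 2)*(h + 2)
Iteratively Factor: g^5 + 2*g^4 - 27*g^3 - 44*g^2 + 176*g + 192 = (g + 4)*(g^4 - 2*g^3 - 19*g^2 + 32*g + 48) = (g - 4)*(g + 4)*(g^3 + 2*g^2 - 11*g - 12) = (g - 4)*(g + 4)^2*(g^2 - 2*g - 3) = (g - 4)*(g - 3)*(g + 4)^2*(g + 1)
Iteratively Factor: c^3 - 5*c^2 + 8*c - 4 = (c - 2)*(c^2 - 3*c + 2) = (c - 2)*(c - 1)*(c - 2)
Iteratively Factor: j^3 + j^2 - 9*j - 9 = (j - 3)*(j^2 + 4*j + 3) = (j - 3)*(j + 1)*(j + 3)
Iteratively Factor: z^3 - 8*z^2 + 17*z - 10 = (z - 2)*(z^2 - 6*z + 5) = (z - 5)*(z - 2)*(z - 1)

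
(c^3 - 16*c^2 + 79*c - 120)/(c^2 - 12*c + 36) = (c^3 - 16*c^2 + 79*c - 120)/(c^2 - 12*c + 36)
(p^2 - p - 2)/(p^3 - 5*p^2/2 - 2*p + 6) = 2*(p + 1)/(2*p^2 - p - 6)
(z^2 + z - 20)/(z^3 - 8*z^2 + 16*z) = (z + 5)/(z*(z - 4))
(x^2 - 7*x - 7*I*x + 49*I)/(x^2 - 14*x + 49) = (x - 7*I)/(x - 7)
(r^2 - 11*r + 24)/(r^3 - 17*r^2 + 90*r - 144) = 1/(r - 6)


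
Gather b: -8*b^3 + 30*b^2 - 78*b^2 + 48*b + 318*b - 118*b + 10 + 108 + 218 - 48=-8*b^3 - 48*b^2 + 248*b + 288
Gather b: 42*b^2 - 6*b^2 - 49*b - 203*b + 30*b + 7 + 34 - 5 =36*b^2 - 222*b + 36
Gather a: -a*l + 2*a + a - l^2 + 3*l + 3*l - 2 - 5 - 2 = a*(3 - l) - l^2 + 6*l - 9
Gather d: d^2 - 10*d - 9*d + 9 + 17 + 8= d^2 - 19*d + 34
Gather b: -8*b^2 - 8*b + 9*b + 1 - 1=-8*b^2 + b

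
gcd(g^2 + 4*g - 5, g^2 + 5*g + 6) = 1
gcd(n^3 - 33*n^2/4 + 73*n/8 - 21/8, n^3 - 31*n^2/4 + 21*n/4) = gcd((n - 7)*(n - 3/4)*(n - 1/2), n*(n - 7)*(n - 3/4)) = n^2 - 31*n/4 + 21/4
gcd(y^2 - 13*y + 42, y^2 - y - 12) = 1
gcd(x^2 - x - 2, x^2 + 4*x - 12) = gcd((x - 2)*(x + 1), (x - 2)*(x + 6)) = x - 2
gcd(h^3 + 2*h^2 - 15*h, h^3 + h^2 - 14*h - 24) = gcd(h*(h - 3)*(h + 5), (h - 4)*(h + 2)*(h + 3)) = 1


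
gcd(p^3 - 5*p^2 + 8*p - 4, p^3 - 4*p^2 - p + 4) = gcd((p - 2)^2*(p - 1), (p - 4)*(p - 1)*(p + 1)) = p - 1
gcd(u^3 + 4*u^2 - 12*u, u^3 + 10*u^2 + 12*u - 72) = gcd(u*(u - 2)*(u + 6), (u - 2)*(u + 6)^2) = u^2 + 4*u - 12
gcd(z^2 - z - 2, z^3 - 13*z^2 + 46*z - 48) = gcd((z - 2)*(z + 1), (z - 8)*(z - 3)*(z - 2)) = z - 2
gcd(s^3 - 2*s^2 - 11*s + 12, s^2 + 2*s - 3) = s^2 + 2*s - 3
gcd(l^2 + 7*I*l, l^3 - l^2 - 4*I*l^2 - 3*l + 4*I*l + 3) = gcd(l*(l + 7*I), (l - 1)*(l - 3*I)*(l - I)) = 1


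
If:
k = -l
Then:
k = -l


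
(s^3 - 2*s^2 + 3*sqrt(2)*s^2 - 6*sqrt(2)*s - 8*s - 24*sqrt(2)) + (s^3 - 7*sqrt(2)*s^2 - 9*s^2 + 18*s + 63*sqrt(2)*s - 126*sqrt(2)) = 2*s^3 - 11*s^2 - 4*sqrt(2)*s^2 + 10*s + 57*sqrt(2)*s - 150*sqrt(2)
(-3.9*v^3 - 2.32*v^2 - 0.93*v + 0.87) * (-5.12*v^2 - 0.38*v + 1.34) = 19.968*v^5 + 13.3604*v^4 + 0.4172*v^3 - 7.2098*v^2 - 1.5768*v + 1.1658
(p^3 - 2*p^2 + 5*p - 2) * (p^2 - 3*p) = p^5 - 5*p^4 + 11*p^3 - 17*p^2 + 6*p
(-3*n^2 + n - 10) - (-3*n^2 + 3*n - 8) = -2*n - 2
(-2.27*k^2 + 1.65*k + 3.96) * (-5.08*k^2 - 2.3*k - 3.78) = 11.5316*k^4 - 3.161*k^3 - 15.3312*k^2 - 15.345*k - 14.9688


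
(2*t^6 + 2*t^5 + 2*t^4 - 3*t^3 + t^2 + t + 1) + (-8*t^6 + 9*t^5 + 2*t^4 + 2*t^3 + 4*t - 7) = -6*t^6 + 11*t^5 + 4*t^4 - t^3 + t^2 + 5*t - 6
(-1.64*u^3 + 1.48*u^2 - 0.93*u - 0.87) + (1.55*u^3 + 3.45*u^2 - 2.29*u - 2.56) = -0.0899999999999999*u^3 + 4.93*u^2 - 3.22*u - 3.43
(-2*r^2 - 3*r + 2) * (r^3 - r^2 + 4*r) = -2*r^5 - r^4 - 3*r^3 - 14*r^2 + 8*r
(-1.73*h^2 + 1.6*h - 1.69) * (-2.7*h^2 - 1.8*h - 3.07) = 4.671*h^4 - 1.206*h^3 + 6.9941*h^2 - 1.87*h + 5.1883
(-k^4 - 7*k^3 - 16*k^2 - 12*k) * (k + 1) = -k^5 - 8*k^4 - 23*k^3 - 28*k^2 - 12*k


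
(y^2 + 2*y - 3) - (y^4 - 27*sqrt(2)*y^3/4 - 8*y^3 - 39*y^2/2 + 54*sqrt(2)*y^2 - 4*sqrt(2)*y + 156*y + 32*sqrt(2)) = -y^4 + 8*y^3 + 27*sqrt(2)*y^3/4 - 54*sqrt(2)*y^2 + 41*y^2/2 - 154*y + 4*sqrt(2)*y - 32*sqrt(2) - 3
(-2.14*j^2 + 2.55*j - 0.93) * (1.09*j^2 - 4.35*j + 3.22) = -2.3326*j^4 + 12.0885*j^3 - 18.997*j^2 + 12.2565*j - 2.9946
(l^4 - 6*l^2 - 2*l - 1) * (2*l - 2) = 2*l^5 - 2*l^4 - 12*l^3 + 8*l^2 + 2*l + 2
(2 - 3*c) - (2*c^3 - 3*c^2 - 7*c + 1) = -2*c^3 + 3*c^2 + 4*c + 1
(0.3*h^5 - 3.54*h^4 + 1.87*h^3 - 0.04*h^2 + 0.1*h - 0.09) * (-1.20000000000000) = -0.36*h^5 + 4.248*h^4 - 2.244*h^3 + 0.048*h^2 - 0.12*h + 0.108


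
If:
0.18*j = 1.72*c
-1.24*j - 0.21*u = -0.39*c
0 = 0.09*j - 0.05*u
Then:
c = 0.00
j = 0.00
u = 0.00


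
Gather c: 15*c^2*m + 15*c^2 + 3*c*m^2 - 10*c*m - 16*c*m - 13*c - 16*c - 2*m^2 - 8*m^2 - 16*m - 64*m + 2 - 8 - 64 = c^2*(15*m + 15) + c*(3*m^2 - 26*m - 29) - 10*m^2 - 80*m - 70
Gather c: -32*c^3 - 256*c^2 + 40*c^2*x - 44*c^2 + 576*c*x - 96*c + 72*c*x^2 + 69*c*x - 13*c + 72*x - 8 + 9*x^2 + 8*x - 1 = -32*c^3 + c^2*(40*x - 300) + c*(72*x^2 + 645*x - 109) + 9*x^2 + 80*x - 9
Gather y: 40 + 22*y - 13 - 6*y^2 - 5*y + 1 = -6*y^2 + 17*y + 28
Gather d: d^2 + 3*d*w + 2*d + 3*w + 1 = d^2 + d*(3*w + 2) + 3*w + 1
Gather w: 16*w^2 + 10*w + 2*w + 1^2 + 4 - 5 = 16*w^2 + 12*w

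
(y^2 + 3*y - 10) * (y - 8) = y^3 - 5*y^2 - 34*y + 80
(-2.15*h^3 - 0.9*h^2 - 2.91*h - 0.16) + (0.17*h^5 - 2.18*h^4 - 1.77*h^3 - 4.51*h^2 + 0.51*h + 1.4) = 0.17*h^5 - 2.18*h^4 - 3.92*h^3 - 5.41*h^2 - 2.4*h + 1.24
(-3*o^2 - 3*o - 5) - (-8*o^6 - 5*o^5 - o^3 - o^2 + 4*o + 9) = 8*o^6 + 5*o^5 + o^3 - 2*o^2 - 7*o - 14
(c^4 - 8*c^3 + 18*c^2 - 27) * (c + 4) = c^5 - 4*c^4 - 14*c^3 + 72*c^2 - 27*c - 108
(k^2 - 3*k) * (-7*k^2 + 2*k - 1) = -7*k^4 + 23*k^3 - 7*k^2 + 3*k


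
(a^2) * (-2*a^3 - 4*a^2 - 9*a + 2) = -2*a^5 - 4*a^4 - 9*a^3 + 2*a^2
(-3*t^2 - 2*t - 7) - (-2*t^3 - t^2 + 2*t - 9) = 2*t^3 - 2*t^2 - 4*t + 2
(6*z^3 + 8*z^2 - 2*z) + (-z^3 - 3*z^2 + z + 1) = 5*z^3 + 5*z^2 - z + 1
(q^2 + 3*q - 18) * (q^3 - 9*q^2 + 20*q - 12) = q^5 - 6*q^4 - 25*q^3 + 210*q^2 - 396*q + 216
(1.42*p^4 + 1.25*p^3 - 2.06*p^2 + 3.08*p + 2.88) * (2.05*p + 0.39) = 2.911*p^5 + 3.1163*p^4 - 3.7355*p^3 + 5.5106*p^2 + 7.1052*p + 1.1232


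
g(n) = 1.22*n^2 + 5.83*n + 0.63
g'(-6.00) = -8.81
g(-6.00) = 9.57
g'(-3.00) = -1.49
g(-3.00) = -5.88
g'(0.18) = 6.27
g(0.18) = 1.72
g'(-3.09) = -1.71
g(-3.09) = -5.74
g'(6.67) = 22.10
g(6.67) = 93.79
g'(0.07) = 6.00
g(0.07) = 1.04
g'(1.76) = 10.12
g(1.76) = 14.67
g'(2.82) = 12.71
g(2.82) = 26.77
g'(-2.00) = 0.95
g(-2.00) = -6.15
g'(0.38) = 6.76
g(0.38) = 3.02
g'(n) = 2.44*n + 5.83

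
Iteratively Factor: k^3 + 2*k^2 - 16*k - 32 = (k + 4)*(k^2 - 2*k - 8) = (k - 4)*(k + 4)*(k + 2)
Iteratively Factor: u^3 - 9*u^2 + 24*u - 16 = (u - 4)*(u^2 - 5*u + 4) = (u - 4)*(u - 1)*(u - 4)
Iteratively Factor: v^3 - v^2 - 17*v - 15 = (v - 5)*(v^2 + 4*v + 3) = (v - 5)*(v + 3)*(v + 1)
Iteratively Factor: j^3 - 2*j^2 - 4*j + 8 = (j + 2)*(j^2 - 4*j + 4) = (j - 2)*(j + 2)*(j - 2)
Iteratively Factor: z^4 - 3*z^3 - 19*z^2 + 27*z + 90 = (z - 3)*(z^3 - 19*z - 30) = (z - 3)*(z + 2)*(z^2 - 2*z - 15) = (z - 3)*(z + 2)*(z + 3)*(z - 5)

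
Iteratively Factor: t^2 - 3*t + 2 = (t - 2)*(t - 1)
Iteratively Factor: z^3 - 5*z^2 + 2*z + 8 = (z + 1)*(z^2 - 6*z + 8) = (z - 2)*(z + 1)*(z - 4)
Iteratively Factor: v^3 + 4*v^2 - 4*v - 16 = (v - 2)*(v^2 + 6*v + 8) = (v - 2)*(v + 4)*(v + 2)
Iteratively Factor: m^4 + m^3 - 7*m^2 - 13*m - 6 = (m + 2)*(m^3 - m^2 - 5*m - 3) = (m + 1)*(m + 2)*(m^2 - 2*m - 3) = (m + 1)^2*(m + 2)*(m - 3)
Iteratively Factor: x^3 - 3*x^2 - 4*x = (x - 4)*(x^2 + x) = (x - 4)*(x + 1)*(x)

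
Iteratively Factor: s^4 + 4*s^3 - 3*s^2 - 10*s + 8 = (s - 1)*(s^3 + 5*s^2 + 2*s - 8) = (s - 1)*(s + 2)*(s^2 + 3*s - 4) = (s - 1)*(s + 2)*(s + 4)*(s - 1)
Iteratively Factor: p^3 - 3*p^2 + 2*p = (p - 1)*(p^2 - 2*p) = (p - 2)*(p - 1)*(p)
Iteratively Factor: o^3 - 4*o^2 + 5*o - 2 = (o - 1)*(o^2 - 3*o + 2) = (o - 2)*(o - 1)*(o - 1)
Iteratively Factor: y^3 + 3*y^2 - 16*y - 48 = (y + 3)*(y^2 - 16) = (y + 3)*(y + 4)*(y - 4)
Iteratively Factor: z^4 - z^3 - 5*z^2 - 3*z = (z + 1)*(z^3 - 2*z^2 - 3*z) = (z - 3)*(z + 1)*(z^2 + z) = z*(z - 3)*(z + 1)*(z + 1)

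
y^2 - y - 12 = (y - 4)*(y + 3)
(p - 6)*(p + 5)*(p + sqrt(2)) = p^3 - p^2 + sqrt(2)*p^2 - 30*p - sqrt(2)*p - 30*sqrt(2)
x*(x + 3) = x^2 + 3*x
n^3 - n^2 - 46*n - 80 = (n - 8)*(n + 2)*(n + 5)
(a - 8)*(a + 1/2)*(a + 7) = a^3 - a^2/2 - 113*a/2 - 28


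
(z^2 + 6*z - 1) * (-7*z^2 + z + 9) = -7*z^4 - 41*z^3 + 22*z^2 + 53*z - 9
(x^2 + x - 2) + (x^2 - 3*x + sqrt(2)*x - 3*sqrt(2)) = 2*x^2 - 2*x + sqrt(2)*x - 3*sqrt(2) - 2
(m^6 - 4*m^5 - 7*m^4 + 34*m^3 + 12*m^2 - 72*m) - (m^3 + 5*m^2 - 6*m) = m^6 - 4*m^5 - 7*m^4 + 33*m^3 + 7*m^2 - 66*m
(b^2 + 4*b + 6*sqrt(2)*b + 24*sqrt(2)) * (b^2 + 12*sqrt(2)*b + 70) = b^4 + 4*b^3 + 18*sqrt(2)*b^3 + 72*sqrt(2)*b^2 + 214*b^2 + 420*sqrt(2)*b + 856*b + 1680*sqrt(2)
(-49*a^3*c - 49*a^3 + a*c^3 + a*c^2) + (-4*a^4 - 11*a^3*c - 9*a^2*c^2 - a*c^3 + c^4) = -4*a^4 - 60*a^3*c - 49*a^3 - 9*a^2*c^2 + a*c^2 + c^4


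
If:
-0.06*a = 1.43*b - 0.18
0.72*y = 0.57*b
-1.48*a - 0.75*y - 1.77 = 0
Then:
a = -1.27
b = 0.18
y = 0.14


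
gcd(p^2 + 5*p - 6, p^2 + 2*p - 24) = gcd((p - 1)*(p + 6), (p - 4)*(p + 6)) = p + 6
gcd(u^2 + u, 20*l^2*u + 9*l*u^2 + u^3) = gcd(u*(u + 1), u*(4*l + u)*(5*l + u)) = u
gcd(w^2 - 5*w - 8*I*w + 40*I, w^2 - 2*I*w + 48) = w - 8*I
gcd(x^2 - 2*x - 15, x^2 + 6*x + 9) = x + 3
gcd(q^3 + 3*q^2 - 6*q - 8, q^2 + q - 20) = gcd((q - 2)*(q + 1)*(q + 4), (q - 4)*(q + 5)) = 1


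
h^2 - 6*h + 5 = (h - 5)*(h - 1)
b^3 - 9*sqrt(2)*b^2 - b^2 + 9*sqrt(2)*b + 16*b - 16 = (b - 1)*(b - 8*sqrt(2))*(b - sqrt(2))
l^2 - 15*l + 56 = (l - 8)*(l - 7)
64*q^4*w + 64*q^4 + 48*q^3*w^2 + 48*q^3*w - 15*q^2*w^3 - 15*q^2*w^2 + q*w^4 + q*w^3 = (-8*q + w)^2*(q + w)*(q*w + q)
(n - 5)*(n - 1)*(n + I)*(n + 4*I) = n^4 - 6*n^3 + 5*I*n^3 + n^2 - 30*I*n^2 + 24*n + 25*I*n - 20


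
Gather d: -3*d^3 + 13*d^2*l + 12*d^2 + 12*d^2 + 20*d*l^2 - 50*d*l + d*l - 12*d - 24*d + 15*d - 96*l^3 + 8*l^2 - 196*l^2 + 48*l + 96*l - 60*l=-3*d^3 + d^2*(13*l + 24) + d*(20*l^2 - 49*l - 21) - 96*l^3 - 188*l^2 + 84*l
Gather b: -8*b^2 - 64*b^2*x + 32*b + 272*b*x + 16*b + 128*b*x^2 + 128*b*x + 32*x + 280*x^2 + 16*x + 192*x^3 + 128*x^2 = b^2*(-64*x - 8) + b*(128*x^2 + 400*x + 48) + 192*x^3 + 408*x^2 + 48*x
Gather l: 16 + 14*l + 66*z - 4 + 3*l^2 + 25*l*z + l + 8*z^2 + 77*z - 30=3*l^2 + l*(25*z + 15) + 8*z^2 + 143*z - 18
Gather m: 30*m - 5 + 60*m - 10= 90*m - 15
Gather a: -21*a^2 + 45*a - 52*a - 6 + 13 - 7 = -21*a^2 - 7*a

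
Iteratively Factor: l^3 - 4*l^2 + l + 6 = (l - 2)*(l^2 - 2*l - 3) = (l - 2)*(l + 1)*(l - 3)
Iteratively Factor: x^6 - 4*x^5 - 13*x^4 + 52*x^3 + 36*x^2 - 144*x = (x + 3)*(x^5 - 7*x^4 + 8*x^3 + 28*x^2 - 48*x) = x*(x + 3)*(x^4 - 7*x^3 + 8*x^2 + 28*x - 48) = x*(x - 3)*(x + 3)*(x^3 - 4*x^2 - 4*x + 16) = x*(x - 4)*(x - 3)*(x + 3)*(x^2 - 4) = x*(x - 4)*(x - 3)*(x + 2)*(x + 3)*(x - 2)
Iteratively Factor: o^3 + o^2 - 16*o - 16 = (o + 4)*(o^2 - 3*o - 4) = (o - 4)*(o + 4)*(o + 1)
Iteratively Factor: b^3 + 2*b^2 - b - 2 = (b + 2)*(b^2 - 1) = (b - 1)*(b + 2)*(b + 1)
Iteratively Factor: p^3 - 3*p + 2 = (p - 1)*(p^2 + p - 2) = (p - 1)^2*(p + 2)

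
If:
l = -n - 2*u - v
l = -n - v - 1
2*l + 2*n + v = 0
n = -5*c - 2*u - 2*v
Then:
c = 3/5 - n/5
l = 1 - n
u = 1/2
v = -2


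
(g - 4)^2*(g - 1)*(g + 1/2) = g^4 - 17*g^3/2 + 39*g^2/2 - 4*g - 8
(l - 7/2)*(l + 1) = l^2 - 5*l/2 - 7/2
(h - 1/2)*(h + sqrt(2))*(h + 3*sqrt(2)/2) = h^3 - h^2/2 + 5*sqrt(2)*h^2/2 - 5*sqrt(2)*h/4 + 3*h - 3/2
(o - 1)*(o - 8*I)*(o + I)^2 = o^4 - o^3 - 6*I*o^3 + 15*o^2 + 6*I*o^2 - 15*o + 8*I*o - 8*I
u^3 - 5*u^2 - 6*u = u*(u - 6)*(u + 1)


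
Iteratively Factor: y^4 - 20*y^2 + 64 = (y + 4)*(y^3 - 4*y^2 - 4*y + 16) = (y - 4)*(y + 4)*(y^2 - 4) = (y - 4)*(y - 2)*(y + 4)*(y + 2)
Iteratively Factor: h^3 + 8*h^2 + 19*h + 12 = (h + 1)*(h^2 + 7*h + 12) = (h + 1)*(h + 4)*(h + 3)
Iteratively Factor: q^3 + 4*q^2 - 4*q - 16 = (q + 4)*(q^2 - 4) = (q - 2)*(q + 4)*(q + 2)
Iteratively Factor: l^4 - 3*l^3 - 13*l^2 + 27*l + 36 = (l - 4)*(l^3 + l^2 - 9*l - 9) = (l - 4)*(l + 3)*(l^2 - 2*l - 3) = (l - 4)*(l - 3)*(l + 3)*(l + 1)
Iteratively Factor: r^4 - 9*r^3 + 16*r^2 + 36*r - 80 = (r - 4)*(r^3 - 5*r^2 - 4*r + 20) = (r - 4)*(r + 2)*(r^2 - 7*r + 10) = (r - 4)*(r - 2)*(r + 2)*(r - 5)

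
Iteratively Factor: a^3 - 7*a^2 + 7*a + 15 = (a - 3)*(a^2 - 4*a - 5) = (a - 5)*(a - 3)*(a + 1)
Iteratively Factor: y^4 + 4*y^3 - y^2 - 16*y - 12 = (y - 2)*(y^3 + 6*y^2 + 11*y + 6) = (y - 2)*(y + 1)*(y^2 + 5*y + 6) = (y - 2)*(y + 1)*(y + 2)*(y + 3)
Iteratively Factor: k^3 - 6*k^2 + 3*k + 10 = (k + 1)*(k^2 - 7*k + 10) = (k - 5)*(k + 1)*(k - 2)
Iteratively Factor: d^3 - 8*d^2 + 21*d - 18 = (d - 3)*(d^2 - 5*d + 6) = (d - 3)*(d - 2)*(d - 3)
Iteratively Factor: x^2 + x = (x + 1)*(x)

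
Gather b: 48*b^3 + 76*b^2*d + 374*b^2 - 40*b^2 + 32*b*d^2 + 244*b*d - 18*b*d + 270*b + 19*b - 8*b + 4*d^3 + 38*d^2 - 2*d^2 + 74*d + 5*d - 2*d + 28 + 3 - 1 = 48*b^3 + b^2*(76*d + 334) + b*(32*d^2 + 226*d + 281) + 4*d^3 + 36*d^2 + 77*d + 30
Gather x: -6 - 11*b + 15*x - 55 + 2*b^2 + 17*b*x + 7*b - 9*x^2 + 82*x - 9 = 2*b^2 - 4*b - 9*x^2 + x*(17*b + 97) - 70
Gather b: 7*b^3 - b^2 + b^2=7*b^3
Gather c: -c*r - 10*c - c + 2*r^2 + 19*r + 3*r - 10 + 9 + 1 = c*(-r - 11) + 2*r^2 + 22*r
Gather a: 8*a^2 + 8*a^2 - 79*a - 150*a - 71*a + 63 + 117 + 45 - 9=16*a^2 - 300*a + 216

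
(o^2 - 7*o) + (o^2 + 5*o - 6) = 2*o^2 - 2*o - 6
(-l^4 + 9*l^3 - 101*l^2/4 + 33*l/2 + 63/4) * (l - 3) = -l^5 + 12*l^4 - 209*l^3/4 + 369*l^2/4 - 135*l/4 - 189/4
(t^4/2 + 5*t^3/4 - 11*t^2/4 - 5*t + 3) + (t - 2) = t^4/2 + 5*t^3/4 - 11*t^2/4 - 4*t + 1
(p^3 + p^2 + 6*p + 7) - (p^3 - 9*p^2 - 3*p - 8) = 10*p^2 + 9*p + 15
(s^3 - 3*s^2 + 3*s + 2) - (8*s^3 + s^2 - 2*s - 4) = -7*s^3 - 4*s^2 + 5*s + 6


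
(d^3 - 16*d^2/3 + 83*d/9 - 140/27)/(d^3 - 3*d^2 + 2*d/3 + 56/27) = (3*d - 5)/(3*d + 2)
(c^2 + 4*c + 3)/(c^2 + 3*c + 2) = (c + 3)/(c + 2)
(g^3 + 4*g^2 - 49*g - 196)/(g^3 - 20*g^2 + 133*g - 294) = (g^2 + 11*g + 28)/(g^2 - 13*g + 42)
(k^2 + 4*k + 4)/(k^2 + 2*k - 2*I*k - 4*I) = (k + 2)/(k - 2*I)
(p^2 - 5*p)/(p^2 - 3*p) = (p - 5)/(p - 3)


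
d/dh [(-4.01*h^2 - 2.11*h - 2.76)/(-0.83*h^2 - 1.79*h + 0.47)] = (5.4266*h^2 - 8.351*h - 5.9321)/(0.6889*h^4 + 2.9714*h^3 + 2.4239*h^2 - 1.6826*h + 0.2209)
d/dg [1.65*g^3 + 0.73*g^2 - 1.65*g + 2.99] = 4.95*g^2 + 1.46*g - 1.65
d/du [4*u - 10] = 4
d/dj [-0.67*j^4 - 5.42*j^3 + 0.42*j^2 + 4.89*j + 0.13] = -2.68*j^3 - 16.26*j^2 + 0.84*j + 4.89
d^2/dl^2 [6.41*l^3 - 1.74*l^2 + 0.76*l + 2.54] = 38.46*l - 3.48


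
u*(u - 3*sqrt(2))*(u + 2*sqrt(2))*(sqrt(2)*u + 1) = sqrt(2)*u^4 - u^3 - 13*sqrt(2)*u^2 - 12*u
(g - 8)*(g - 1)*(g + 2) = g^3 - 7*g^2 - 10*g + 16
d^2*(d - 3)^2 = d^4 - 6*d^3 + 9*d^2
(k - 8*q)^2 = k^2 - 16*k*q + 64*q^2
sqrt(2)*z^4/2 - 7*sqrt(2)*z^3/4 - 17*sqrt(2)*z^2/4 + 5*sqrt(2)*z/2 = z*(z - 5)*(z - 1/2)*(sqrt(2)*z/2 + sqrt(2))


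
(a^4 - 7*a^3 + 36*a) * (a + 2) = a^5 - 5*a^4 - 14*a^3 + 36*a^2 + 72*a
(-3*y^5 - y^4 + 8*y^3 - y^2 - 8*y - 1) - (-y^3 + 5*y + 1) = -3*y^5 - y^4 + 9*y^3 - y^2 - 13*y - 2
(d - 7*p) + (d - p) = 2*d - 8*p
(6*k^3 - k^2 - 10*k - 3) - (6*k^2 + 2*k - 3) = 6*k^3 - 7*k^2 - 12*k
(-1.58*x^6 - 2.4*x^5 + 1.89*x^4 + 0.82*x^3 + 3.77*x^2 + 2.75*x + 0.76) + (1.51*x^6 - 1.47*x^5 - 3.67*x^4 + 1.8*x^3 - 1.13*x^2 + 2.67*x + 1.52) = -0.0700000000000001*x^6 - 3.87*x^5 - 1.78*x^4 + 2.62*x^3 + 2.64*x^2 + 5.42*x + 2.28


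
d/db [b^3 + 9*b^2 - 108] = 3*b*(b + 6)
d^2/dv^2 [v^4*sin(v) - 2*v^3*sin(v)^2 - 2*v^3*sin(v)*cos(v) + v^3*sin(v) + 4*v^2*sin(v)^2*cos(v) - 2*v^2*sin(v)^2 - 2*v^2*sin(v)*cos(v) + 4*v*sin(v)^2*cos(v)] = -v^4*sin(v) - v^3*sin(v) + 8*v^3*cos(v) - 4*sqrt(2)*v^3*cos(2*v + pi/4) + 12*v^2*sin(v) - 8*v^2*sin(2*v) + 5*v^2*cos(v) - 16*v^2*cos(2*v) + 9*v^2*cos(3*v) + 2*v*sin(v) - 14*v*sin(2*v) + 12*v*sin(3*v) - v*cos(v) - 2*v*cos(2*v) + 9*v*cos(3*v) - 6*v - 2*sin(v) + 6*sin(3*v) + 2*cos(v) - 2*cos(3*v) + 2*sqrt(2)*cos(2*v + pi/4) - 2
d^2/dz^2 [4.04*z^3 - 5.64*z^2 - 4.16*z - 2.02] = 24.24*z - 11.28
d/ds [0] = 0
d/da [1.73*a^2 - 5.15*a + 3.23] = 3.46*a - 5.15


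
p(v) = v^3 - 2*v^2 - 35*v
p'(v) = 3*v^2 - 4*v - 35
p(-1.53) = 45.29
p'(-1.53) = -21.86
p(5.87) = -72.10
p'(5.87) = 44.89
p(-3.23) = 58.49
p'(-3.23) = 9.22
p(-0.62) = 20.69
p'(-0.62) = -31.37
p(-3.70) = 51.47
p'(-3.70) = 20.87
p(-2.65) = 60.10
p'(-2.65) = -3.33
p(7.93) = 95.36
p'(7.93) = 121.93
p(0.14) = -4.94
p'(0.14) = -35.50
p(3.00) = -96.00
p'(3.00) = -20.00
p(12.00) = 1020.00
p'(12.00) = 349.00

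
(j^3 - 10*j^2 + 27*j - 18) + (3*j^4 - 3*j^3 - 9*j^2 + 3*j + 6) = 3*j^4 - 2*j^3 - 19*j^2 + 30*j - 12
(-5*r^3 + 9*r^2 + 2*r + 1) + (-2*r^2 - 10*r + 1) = -5*r^3 + 7*r^2 - 8*r + 2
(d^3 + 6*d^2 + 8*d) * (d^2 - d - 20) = d^5 + 5*d^4 - 18*d^3 - 128*d^2 - 160*d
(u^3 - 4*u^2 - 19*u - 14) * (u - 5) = u^4 - 9*u^3 + u^2 + 81*u + 70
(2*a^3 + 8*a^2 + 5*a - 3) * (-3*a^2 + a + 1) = -6*a^5 - 22*a^4 - 5*a^3 + 22*a^2 + 2*a - 3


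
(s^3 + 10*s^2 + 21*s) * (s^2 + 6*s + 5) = s^5 + 16*s^4 + 86*s^3 + 176*s^2 + 105*s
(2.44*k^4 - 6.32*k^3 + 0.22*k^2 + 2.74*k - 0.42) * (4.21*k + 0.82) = 10.2724*k^5 - 24.6064*k^4 - 4.2562*k^3 + 11.7158*k^2 + 0.4786*k - 0.3444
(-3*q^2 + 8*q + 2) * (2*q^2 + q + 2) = -6*q^4 + 13*q^3 + 6*q^2 + 18*q + 4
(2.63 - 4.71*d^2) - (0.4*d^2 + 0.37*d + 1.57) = -5.11*d^2 - 0.37*d + 1.06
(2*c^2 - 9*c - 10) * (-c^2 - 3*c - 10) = -2*c^4 + 3*c^3 + 17*c^2 + 120*c + 100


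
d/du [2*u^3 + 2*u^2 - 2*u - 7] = 6*u^2 + 4*u - 2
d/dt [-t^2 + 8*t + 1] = 8 - 2*t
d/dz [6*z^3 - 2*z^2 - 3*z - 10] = 18*z^2 - 4*z - 3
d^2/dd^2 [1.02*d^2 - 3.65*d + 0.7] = 2.04000000000000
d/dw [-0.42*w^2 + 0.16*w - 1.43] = 0.16 - 0.84*w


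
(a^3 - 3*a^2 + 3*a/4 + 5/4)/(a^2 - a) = a - 2 - 5/(4*a)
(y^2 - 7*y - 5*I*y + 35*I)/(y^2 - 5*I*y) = (y - 7)/y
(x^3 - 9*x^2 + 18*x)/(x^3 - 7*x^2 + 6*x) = (x - 3)/(x - 1)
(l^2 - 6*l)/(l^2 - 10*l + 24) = l/(l - 4)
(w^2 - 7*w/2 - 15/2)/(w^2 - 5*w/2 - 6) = (w - 5)/(w - 4)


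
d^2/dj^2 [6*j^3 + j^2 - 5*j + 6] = 36*j + 2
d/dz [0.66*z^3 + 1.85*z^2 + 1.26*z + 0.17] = 1.98*z^2 + 3.7*z + 1.26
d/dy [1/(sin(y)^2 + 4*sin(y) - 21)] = -2*(sin(y) + 2)*cos(y)/(sin(y)^2 + 4*sin(y) - 21)^2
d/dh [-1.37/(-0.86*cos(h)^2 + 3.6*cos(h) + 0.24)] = (2.3564*cos(h) - 4.932)*sin(h)/(-0.86*cos(h)^2 + 3.6*cos(h) + 0.24)^2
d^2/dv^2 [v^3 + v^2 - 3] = 6*v + 2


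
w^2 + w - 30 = (w - 5)*(w + 6)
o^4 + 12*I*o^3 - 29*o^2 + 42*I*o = o*(o - I)*(o + 6*I)*(o + 7*I)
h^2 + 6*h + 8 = (h + 2)*(h + 4)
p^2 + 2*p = p*(p + 2)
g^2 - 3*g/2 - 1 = (g - 2)*(g + 1/2)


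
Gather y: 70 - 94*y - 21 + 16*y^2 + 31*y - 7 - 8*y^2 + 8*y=8*y^2 - 55*y + 42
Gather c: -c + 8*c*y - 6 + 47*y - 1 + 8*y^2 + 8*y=c*(8*y - 1) + 8*y^2 + 55*y - 7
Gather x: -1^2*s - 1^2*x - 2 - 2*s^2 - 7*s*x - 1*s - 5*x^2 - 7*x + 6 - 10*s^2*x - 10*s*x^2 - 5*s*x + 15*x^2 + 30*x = -2*s^2 - 2*s + x^2*(10 - 10*s) + x*(-10*s^2 - 12*s + 22) + 4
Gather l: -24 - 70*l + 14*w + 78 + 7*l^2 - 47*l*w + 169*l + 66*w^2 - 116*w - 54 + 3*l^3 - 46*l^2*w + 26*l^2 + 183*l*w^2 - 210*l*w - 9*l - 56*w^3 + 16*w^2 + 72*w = 3*l^3 + l^2*(33 - 46*w) + l*(183*w^2 - 257*w + 90) - 56*w^3 + 82*w^2 - 30*w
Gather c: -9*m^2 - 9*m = -9*m^2 - 9*m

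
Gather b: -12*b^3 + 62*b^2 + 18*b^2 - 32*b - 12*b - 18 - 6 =-12*b^3 + 80*b^2 - 44*b - 24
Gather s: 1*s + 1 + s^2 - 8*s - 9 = s^2 - 7*s - 8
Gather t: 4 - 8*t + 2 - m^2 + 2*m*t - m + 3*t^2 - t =-m^2 - m + 3*t^2 + t*(2*m - 9) + 6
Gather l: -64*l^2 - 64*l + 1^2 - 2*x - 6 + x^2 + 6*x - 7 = -64*l^2 - 64*l + x^2 + 4*x - 12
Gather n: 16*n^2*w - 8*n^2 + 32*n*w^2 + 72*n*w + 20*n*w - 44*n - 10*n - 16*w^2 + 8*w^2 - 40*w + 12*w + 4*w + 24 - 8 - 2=n^2*(16*w - 8) + n*(32*w^2 + 92*w - 54) - 8*w^2 - 24*w + 14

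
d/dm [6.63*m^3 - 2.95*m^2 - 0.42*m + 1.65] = 19.89*m^2 - 5.9*m - 0.42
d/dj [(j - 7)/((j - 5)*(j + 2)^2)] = (2*(7 - j)*(j - 5) + (7 - j)*(j + 2) + (j - 5)*(j + 2))/((j - 5)^2*(j + 2)^3)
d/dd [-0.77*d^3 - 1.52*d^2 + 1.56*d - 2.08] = -2.31*d^2 - 3.04*d + 1.56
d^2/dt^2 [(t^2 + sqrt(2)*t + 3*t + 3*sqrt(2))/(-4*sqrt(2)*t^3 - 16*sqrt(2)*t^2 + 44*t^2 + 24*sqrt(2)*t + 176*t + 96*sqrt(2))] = (-2*t^6 - 18*t^5 - 6*sqrt(2)*t^5 - 93*sqrt(2)*t^4 - 42*t^4 - 335*sqrt(2)*t^3 + 221*t^3 - 765*sqrt(2)*t^2 + 936*t^2 - 2556*sqrt(2)*t + 1836*t - 3144*sqrt(2) + 240)/(2*(2*sqrt(2)*t^9 - 66*t^8 + 24*sqrt(2)*t^8 - 792*t^7 + 423*sqrt(2)*t^7 - 3707*t^6 + 4052*sqrt(2)*t^6 - 10692*t^5 + 13734*sqrt(2)*t^5 - 28248*t^4 - 2616*sqrt(2)*t^4 - 94608*sqrt(2)*t^3 - 63008*t^3 - 130752*sqrt(2)*t^2 - 114048*t^2 - 152064*t - 20736*sqrt(2)*t - 27648*sqrt(2)))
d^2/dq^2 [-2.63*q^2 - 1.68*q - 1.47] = -5.26000000000000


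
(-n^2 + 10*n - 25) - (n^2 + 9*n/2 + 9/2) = -2*n^2 + 11*n/2 - 59/2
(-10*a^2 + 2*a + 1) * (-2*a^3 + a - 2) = 20*a^5 - 4*a^4 - 12*a^3 + 22*a^2 - 3*a - 2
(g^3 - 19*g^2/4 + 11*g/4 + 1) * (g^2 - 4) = g^5 - 19*g^4/4 - 5*g^3/4 + 20*g^2 - 11*g - 4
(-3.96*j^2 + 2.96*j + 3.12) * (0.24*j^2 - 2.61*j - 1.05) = -0.9504*j^4 + 11.046*j^3 - 2.8188*j^2 - 11.2512*j - 3.276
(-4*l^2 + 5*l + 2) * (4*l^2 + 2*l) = -16*l^4 + 12*l^3 + 18*l^2 + 4*l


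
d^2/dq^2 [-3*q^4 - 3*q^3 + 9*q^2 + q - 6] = -36*q^2 - 18*q + 18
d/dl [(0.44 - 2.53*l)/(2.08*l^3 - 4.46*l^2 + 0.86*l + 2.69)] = (10.5248*l^3 - 14.0294*l^2 + 3.9248*l - 7.1841)/(4.3264*l^6 - 18.5536*l^5 + 23.4692*l^4 + 3.5192*l^3 - 23.2552*l^2 + 4.6268*l + 7.2361)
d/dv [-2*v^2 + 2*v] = 2 - 4*v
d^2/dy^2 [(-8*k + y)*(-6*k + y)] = 2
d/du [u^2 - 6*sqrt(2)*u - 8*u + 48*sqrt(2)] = 2*u - 6*sqrt(2) - 8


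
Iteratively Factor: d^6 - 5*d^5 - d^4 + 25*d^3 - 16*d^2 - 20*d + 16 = (d - 1)*(d^5 - 4*d^4 - 5*d^3 + 20*d^2 + 4*d - 16) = (d - 1)*(d + 1)*(d^4 - 5*d^3 + 20*d - 16) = (d - 4)*(d - 1)*(d + 1)*(d^3 - d^2 - 4*d + 4) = (d - 4)*(d - 2)*(d - 1)*(d + 1)*(d^2 + d - 2) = (d - 4)*(d - 2)*(d - 1)*(d + 1)*(d + 2)*(d - 1)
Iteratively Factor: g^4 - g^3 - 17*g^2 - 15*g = (g + 3)*(g^3 - 4*g^2 - 5*g) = (g - 5)*(g + 3)*(g^2 + g) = (g - 5)*(g + 1)*(g + 3)*(g)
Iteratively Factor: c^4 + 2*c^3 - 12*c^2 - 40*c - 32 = (c + 2)*(c^3 - 12*c - 16) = (c + 2)^2*(c^2 - 2*c - 8) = (c - 4)*(c + 2)^2*(c + 2)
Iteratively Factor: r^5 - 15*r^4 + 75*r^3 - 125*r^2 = (r - 5)*(r^4 - 10*r^3 + 25*r^2) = (r - 5)^2*(r^3 - 5*r^2) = r*(r - 5)^2*(r^2 - 5*r) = r*(r - 5)^3*(r)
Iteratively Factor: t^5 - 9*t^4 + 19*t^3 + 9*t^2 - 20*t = (t)*(t^4 - 9*t^3 + 19*t^2 + 9*t - 20) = t*(t - 5)*(t^3 - 4*t^2 - t + 4) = t*(t - 5)*(t + 1)*(t^2 - 5*t + 4) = t*(t - 5)*(t - 1)*(t + 1)*(t - 4)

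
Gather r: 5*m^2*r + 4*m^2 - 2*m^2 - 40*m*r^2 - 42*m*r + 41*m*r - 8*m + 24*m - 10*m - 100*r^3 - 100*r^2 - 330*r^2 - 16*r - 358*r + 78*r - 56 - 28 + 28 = 2*m^2 + 6*m - 100*r^3 + r^2*(-40*m - 430) + r*(5*m^2 - m - 296) - 56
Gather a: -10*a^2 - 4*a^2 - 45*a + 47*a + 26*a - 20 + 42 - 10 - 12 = -14*a^2 + 28*a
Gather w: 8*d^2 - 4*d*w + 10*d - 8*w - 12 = 8*d^2 + 10*d + w*(-4*d - 8) - 12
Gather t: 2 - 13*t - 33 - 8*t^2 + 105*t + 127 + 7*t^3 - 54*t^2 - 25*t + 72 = 7*t^3 - 62*t^2 + 67*t + 168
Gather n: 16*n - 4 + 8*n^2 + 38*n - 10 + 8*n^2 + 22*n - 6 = 16*n^2 + 76*n - 20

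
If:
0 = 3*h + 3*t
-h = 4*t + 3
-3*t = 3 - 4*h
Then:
No Solution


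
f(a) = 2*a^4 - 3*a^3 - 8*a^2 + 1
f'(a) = 8*a^3 - 9*a^2 - 16*a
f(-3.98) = 565.25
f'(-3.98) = -583.24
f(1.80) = -21.42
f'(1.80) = -11.30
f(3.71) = 116.59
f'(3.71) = 225.28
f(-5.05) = 1484.10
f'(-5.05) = -1179.02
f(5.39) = 986.86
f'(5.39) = 905.02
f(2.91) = 2.75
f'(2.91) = 74.36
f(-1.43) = 1.78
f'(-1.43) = -18.92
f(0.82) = -5.13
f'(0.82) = -14.76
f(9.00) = 10288.00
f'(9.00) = 4959.00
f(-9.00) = 14662.00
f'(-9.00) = -6417.00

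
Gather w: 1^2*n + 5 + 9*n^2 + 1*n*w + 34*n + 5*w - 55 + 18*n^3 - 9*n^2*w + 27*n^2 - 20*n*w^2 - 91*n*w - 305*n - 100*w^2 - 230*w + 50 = 18*n^3 + 36*n^2 - 270*n + w^2*(-20*n - 100) + w*(-9*n^2 - 90*n - 225)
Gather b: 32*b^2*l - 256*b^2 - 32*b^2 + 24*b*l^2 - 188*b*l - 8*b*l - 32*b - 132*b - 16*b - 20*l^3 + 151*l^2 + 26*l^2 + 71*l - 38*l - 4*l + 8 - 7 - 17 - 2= b^2*(32*l - 288) + b*(24*l^2 - 196*l - 180) - 20*l^3 + 177*l^2 + 29*l - 18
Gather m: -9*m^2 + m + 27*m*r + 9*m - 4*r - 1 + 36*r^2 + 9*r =-9*m^2 + m*(27*r + 10) + 36*r^2 + 5*r - 1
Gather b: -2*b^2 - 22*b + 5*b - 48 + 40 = -2*b^2 - 17*b - 8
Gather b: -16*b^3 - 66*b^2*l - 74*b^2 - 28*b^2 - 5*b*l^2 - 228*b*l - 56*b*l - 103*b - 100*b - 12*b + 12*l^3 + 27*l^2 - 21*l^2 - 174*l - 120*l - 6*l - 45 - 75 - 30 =-16*b^3 + b^2*(-66*l - 102) + b*(-5*l^2 - 284*l - 215) + 12*l^3 + 6*l^2 - 300*l - 150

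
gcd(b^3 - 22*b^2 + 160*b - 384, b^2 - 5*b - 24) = b - 8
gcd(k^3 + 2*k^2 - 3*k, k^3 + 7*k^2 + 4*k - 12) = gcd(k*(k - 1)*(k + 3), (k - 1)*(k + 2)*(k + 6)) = k - 1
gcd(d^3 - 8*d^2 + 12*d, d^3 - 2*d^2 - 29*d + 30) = d - 6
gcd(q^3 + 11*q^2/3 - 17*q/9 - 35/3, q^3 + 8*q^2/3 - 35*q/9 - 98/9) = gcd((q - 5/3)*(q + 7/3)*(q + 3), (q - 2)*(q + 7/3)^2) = q + 7/3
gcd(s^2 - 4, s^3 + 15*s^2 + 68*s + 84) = s + 2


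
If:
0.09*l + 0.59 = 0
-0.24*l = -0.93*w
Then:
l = -6.56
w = -1.69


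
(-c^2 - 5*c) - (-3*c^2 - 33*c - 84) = 2*c^2 + 28*c + 84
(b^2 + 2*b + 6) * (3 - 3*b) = -3*b^3 - 3*b^2 - 12*b + 18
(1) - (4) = -3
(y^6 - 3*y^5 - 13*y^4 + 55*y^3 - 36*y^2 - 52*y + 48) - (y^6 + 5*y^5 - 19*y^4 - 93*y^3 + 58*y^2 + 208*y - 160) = -8*y^5 + 6*y^4 + 148*y^3 - 94*y^2 - 260*y + 208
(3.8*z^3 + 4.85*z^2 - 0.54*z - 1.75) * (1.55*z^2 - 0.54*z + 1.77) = 5.89*z^5 + 5.4655*z^4 + 3.27*z^3 + 6.1636*z^2 - 0.0108*z - 3.0975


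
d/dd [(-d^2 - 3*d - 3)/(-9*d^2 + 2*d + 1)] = (-29*d^2 - 56*d + 3)/(81*d^4 - 36*d^3 - 14*d^2 + 4*d + 1)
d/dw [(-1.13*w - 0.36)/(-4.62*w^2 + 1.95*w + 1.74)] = (5.2206*w^2 - 2.2035*w - (1.13*w + 0.36)*(9.24*w - 1.95) - 1.9662)/(-4.62*w^2 + 1.95*w + 1.74)^2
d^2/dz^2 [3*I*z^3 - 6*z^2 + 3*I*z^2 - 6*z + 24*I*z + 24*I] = 18*I*z - 12 + 6*I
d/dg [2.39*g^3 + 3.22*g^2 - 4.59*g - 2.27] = 7.17*g^2 + 6.44*g - 4.59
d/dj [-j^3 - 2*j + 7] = -3*j^2 - 2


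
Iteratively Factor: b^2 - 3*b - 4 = (b - 4)*(b + 1)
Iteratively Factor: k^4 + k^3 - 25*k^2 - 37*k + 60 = (k + 3)*(k^3 - 2*k^2 - 19*k + 20) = (k - 1)*(k + 3)*(k^2 - k - 20) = (k - 1)*(k + 3)*(k + 4)*(k - 5)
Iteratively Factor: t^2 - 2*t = (t - 2)*(t)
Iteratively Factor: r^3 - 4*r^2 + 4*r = (r - 2)*(r^2 - 2*r) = r*(r - 2)*(r - 2)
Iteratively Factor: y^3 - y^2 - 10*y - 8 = (y + 1)*(y^2 - 2*y - 8) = (y - 4)*(y + 1)*(y + 2)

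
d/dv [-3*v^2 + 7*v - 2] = 7 - 6*v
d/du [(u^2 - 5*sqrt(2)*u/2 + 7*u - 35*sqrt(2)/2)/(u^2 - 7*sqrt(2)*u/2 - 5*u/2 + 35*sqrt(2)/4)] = 2*(-38*u^2 - 4*sqrt(2)*u^2 + 210*sqrt(2)*u - 665 + 70*sqrt(2))/(8*u^4 - 56*sqrt(2)*u^3 - 40*u^3 + 246*u^2 + 280*sqrt(2)*u^2 - 980*u - 350*sqrt(2)*u + 1225)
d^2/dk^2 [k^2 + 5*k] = 2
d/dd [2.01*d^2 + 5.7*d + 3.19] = 4.02*d + 5.7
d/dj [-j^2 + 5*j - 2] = 5 - 2*j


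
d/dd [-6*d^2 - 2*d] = -12*d - 2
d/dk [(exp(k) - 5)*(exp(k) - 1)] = 2*(exp(k) - 3)*exp(k)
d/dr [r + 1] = 1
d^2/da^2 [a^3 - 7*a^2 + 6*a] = 6*a - 14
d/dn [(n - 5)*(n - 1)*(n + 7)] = 3*n^2 + 2*n - 37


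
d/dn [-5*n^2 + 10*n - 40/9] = 10 - 10*n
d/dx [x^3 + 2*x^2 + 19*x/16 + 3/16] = 3*x^2 + 4*x + 19/16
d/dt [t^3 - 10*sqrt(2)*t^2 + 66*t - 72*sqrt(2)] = 3*t^2 - 20*sqrt(2)*t + 66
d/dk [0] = 0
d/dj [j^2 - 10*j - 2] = 2*j - 10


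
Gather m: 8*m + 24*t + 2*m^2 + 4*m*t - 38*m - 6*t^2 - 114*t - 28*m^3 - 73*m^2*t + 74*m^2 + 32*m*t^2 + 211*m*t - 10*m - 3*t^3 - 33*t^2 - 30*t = -28*m^3 + m^2*(76 - 73*t) + m*(32*t^2 + 215*t - 40) - 3*t^3 - 39*t^2 - 120*t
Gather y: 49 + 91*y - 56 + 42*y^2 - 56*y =42*y^2 + 35*y - 7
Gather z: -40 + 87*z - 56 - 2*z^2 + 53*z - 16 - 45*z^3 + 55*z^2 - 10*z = -45*z^3 + 53*z^2 + 130*z - 112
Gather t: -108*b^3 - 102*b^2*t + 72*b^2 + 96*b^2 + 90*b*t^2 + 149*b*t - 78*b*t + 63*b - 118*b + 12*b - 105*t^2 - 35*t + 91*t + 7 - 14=-108*b^3 + 168*b^2 - 43*b + t^2*(90*b - 105) + t*(-102*b^2 + 71*b + 56) - 7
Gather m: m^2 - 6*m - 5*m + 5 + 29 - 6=m^2 - 11*m + 28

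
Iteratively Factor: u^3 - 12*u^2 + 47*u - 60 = (u - 4)*(u^2 - 8*u + 15) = (u - 4)*(u - 3)*(u - 5)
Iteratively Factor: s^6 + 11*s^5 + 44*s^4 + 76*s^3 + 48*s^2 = (s + 2)*(s^5 + 9*s^4 + 26*s^3 + 24*s^2) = (s + 2)*(s + 3)*(s^4 + 6*s^3 + 8*s^2) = s*(s + 2)*(s + 3)*(s^3 + 6*s^2 + 8*s) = s^2*(s + 2)*(s + 3)*(s^2 + 6*s + 8) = s^2*(s + 2)^2*(s + 3)*(s + 4)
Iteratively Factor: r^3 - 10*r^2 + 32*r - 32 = (r - 4)*(r^2 - 6*r + 8) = (r - 4)*(r - 2)*(r - 4)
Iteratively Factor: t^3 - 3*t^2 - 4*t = (t - 4)*(t^2 + t) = t*(t - 4)*(t + 1)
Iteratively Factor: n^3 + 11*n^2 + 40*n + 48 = (n + 4)*(n^2 + 7*n + 12) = (n + 4)^2*(n + 3)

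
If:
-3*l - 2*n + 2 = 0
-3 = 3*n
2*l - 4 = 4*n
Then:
No Solution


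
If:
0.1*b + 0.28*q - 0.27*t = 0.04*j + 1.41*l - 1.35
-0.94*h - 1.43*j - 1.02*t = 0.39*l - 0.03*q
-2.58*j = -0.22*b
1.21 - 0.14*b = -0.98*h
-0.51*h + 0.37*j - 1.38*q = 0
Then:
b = 2.71937685943516 - 3.35791536083428*t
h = -0.479702194404898*t - 0.846211469060283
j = 0.231884848478967 - 0.286333867978117*t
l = 1.21818081562866 - 0.401556894667619*t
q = 0.100510571010576*t + 0.374902350114465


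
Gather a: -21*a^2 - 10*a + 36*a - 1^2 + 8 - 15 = -21*a^2 + 26*a - 8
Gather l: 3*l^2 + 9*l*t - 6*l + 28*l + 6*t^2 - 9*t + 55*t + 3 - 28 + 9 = 3*l^2 + l*(9*t + 22) + 6*t^2 + 46*t - 16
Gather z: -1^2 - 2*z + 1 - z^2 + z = -z^2 - z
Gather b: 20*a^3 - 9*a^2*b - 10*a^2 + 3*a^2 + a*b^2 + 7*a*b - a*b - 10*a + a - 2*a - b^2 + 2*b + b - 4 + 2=20*a^3 - 7*a^2 - 11*a + b^2*(a - 1) + b*(-9*a^2 + 6*a + 3) - 2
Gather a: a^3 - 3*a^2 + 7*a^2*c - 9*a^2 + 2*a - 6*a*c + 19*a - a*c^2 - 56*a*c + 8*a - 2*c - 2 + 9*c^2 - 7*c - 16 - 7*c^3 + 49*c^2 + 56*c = a^3 + a^2*(7*c - 12) + a*(-c^2 - 62*c + 29) - 7*c^3 + 58*c^2 + 47*c - 18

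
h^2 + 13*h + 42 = (h + 6)*(h + 7)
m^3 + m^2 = m^2*(m + 1)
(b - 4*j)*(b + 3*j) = b^2 - b*j - 12*j^2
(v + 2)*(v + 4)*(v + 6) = v^3 + 12*v^2 + 44*v + 48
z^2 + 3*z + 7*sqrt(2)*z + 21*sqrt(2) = (z + 3)*(z + 7*sqrt(2))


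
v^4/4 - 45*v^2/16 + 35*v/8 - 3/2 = (v/4 + 1)*(v - 2)*(v - 3/2)*(v - 1/2)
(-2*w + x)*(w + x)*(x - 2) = -2*w^2*x + 4*w^2 - w*x^2 + 2*w*x + x^3 - 2*x^2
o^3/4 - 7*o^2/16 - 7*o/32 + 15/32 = (o/4 + 1/4)*(o - 3/2)*(o - 5/4)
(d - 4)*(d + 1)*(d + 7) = d^3 + 4*d^2 - 25*d - 28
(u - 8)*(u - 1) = u^2 - 9*u + 8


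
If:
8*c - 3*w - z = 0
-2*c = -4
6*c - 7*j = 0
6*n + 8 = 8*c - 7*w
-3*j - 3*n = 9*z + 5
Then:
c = 2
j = 12/7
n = -863/183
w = 2214/427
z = 190/427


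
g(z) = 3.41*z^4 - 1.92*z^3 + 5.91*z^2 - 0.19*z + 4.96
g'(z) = 13.64*z^3 - 5.76*z^2 + 11.82*z - 0.19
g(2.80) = 218.21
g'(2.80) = 287.17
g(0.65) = 7.41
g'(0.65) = 8.81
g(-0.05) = 4.98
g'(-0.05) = -0.80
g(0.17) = 5.09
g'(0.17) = 1.72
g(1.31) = 20.58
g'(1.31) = 36.07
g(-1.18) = 23.18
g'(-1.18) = -44.57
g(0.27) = 5.32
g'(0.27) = 2.85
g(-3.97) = 1066.06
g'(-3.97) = -991.36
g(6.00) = 4221.22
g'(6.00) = 2809.61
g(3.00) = 281.95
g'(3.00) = 351.71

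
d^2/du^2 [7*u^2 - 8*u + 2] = 14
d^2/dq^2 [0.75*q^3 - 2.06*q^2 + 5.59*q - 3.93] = 4.5*q - 4.12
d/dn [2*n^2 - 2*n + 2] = 4*n - 2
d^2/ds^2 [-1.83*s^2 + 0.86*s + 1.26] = -3.66000000000000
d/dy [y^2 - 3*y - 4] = 2*y - 3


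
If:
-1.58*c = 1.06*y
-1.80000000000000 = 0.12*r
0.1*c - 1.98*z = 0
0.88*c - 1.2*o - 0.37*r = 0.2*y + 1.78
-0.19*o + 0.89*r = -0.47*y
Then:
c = -15.72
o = -12.29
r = -15.00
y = 23.43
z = -0.79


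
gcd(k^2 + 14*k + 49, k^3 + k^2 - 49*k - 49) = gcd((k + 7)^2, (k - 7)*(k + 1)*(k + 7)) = k + 7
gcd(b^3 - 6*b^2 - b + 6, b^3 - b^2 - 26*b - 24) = b^2 - 5*b - 6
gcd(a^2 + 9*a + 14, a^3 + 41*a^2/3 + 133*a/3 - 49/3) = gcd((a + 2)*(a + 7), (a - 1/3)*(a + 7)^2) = a + 7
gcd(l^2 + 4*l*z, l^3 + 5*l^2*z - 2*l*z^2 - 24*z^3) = l + 4*z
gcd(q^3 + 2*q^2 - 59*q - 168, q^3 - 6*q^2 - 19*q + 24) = q^2 - 5*q - 24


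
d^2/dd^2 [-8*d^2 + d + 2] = -16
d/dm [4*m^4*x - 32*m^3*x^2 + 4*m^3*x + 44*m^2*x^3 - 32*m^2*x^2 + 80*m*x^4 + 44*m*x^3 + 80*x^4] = 4*x*(4*m^3 - 24*m^2*x + 3*m^2 + 22*m*x^2 - 16*m*x + 20*x^3 + 11*x^2)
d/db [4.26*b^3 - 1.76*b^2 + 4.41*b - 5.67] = 12.78*b^2 - 3.52*b + 4.41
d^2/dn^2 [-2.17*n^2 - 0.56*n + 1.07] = -4.34000000000000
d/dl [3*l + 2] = 3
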